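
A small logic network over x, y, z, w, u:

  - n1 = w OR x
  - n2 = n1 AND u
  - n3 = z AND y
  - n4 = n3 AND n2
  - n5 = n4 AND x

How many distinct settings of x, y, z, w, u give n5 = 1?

2

n5 = n4 AND x must be 1, so both n4 = 1 and x = 1.
n4 = n3 AND n2 must be 1, so both n3 = 1 and n2 = 1.
n3 = z AND y must be 1, so both z = 1 and y = 1.
Satisfying assignments:
  x=1, y=1, z=1, w=0, u=1
  x=1, y=1, z=1, w=1, u=1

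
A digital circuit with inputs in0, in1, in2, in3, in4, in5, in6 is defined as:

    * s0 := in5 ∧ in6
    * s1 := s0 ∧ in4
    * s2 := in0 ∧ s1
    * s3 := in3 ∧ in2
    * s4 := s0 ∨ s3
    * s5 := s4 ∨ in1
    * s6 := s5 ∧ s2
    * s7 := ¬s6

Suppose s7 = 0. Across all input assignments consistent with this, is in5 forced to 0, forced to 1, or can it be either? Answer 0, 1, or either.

s7 = ¬s6 must be 0, so s6 = 1.
Every assignment with s7 = 0 has in5 = 1; there are 8 such assignment(s).

1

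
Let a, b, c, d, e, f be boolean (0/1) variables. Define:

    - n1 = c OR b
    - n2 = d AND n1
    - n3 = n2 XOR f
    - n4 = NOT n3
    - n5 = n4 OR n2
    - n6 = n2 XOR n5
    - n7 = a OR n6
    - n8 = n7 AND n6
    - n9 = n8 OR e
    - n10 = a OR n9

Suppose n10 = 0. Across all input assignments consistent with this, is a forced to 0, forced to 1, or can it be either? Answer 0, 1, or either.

n10 = a OR n9 must be 0, so both a = 0 and n9 = 0.
Every assignment with n10 = 0 has a = 0; there are 11 such assignment(s).

0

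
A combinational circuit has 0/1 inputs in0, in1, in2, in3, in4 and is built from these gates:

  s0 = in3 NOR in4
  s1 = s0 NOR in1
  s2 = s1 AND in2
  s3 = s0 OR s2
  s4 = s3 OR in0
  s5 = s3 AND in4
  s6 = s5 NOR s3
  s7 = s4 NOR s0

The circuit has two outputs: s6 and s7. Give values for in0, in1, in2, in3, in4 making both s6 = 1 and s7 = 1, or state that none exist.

Check with in0=0, in1=1, in2=1, in3=1, in4=1:
s0 = in3 NOR in4 = 1 NOR 1 = 0
s1 = s0 NOR in1 = 0 NOR 1 = 0
s2 = s1 AND in2 = 0 AND 1 = 0
s3 = s0 OR s2 = 0 OR 0 = 0
s4 = s3 OR in0 = 0 OR 0 = 0
s5 = s3 AND in4 = 0 AND 1 = 0
s6 = s5 NOR s3 = 0 NOR 0 = 1
s7 = s4 NOR s0 = 0 NOR 0 = 1
So s6 = 1 and s7 = 1.

in0=0, in1=1, in2=1, in3=1, in4=1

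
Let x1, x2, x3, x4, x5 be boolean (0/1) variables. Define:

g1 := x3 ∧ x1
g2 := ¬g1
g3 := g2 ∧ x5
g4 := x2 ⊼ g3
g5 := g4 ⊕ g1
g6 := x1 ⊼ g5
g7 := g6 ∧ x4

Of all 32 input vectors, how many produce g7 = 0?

g7 = g6 ∧ x4 must be 0, so at least one of g6, x4 is 0.
Enumerating the 32 input combinations, 19 give g7 = 0 and 13 give g7 = 1.

19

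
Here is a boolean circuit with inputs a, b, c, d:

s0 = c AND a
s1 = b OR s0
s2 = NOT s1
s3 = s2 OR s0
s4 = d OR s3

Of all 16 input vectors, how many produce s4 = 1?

s4 = d OR s3 must be 1, so at least one of d, s3 is 1.
Enumerating the 16 input combinations, 13 give s4 = 1 and 3 give s4 = 0.

13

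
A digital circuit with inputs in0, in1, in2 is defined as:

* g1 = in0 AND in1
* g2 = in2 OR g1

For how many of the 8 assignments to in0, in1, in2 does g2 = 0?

g2 = in2 OR g1 must be 0, so both in2 = 0 and g1 = 0.
g1 = in0 AND in1 must be 0, so at least one of in0, in1 is 0.
Satisfying assignments:
  in0=0, in1=0, in2=0
  in0=0, in1=1, in2=0
  in0=1, in1=0, in2=0

3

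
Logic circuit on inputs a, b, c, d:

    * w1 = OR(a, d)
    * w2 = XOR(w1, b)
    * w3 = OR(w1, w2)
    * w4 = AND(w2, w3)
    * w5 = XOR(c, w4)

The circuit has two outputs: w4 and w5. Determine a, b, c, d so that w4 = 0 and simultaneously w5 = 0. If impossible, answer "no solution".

Check with a=0, b=1, c=0, d=1:
w1 = OR(a, d) = OR(0, 1) = 1
w2 = XOR(w1, b) = XOR(1, 1) = 0
w3 = OR(w1, w2) = OR(1, 0) = 1
w4 = AND(w2, w3) = AND(0, 1) = 0
w5 = XOR(c, w4) = XOR(0, 0) = 0
So w4 = 0 and w5 = 0.

a=0, b=1, c=0, d=1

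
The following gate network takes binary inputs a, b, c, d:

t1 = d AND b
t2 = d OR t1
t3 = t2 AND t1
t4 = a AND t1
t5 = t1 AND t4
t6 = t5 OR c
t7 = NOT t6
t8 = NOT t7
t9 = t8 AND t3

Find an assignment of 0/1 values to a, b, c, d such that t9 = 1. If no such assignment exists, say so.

a=1, b=1, c=0, d=1

Check with a=1, b=1, c=0, d=1:
t1 = d AND b = 1 AND 1 = 1
t2 = d OR t1 = 1 OR 1 = 1
t3 = t2 AND t1 = 1 AND 1 = 1
t4 = a AND t1 = 1 AND 1 = 1
t5 = t1 AND t4 = 1 AND 1 = 1
t6 = t5 OR c = 1 OR 0 = 1
t7 = NOT t6 = NOT 1 = 0
t8 = NOT t7 = NOT 0 = 1
t9 = t8 AND t3 = 1 AND 1 = 1
So t9 = 1 as required.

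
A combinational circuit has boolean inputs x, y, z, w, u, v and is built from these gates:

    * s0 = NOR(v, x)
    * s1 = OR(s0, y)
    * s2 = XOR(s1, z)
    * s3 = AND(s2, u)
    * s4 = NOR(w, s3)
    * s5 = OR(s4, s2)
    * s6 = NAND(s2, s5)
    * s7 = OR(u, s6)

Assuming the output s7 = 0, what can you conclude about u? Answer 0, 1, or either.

0

s7 = OR(u, s6) must be 0, so both u = 0 and s6 = 0.
Every assignment with s7 = 0 has u = 0; there are 16 such assignment(s).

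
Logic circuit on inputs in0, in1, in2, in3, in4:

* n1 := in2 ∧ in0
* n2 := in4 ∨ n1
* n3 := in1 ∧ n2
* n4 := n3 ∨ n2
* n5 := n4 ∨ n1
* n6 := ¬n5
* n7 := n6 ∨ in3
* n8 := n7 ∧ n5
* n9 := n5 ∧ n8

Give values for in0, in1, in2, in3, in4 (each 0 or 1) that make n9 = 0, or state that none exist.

n9 = n5 ∧ n8 must be 0, so at least one of n5, n8 is 0.
Check with in0=1 in1=1 in2=0 in3=0 in4=0:
n1 = in2 ∧ in0 = 0 ∧ 1 = 0
n2 = in4 ∨ n1 = 0 ∨ 0 = 0
n3 = in1 ∧ n2 = 1 ∧ 0 = 0
n4 = n3 ∨ n2 = 0 ∨ 0 = 0
n5 = n4 ∨ n1 = 0 ∨ 0 = 0
n6 = ¬n5 = ¬0 = 1
n7 = n6 ∨ in3 = 1 ∨ 0 = 1
n8 = n7 ∧ n5 = 1 ∧ 0 = 0
n9 = n5 ∧ n8 = 0 ∧ 0 = 0
So n9 = 0 as required.

in0=1 in1=1 in2=0 in3=0 in4=0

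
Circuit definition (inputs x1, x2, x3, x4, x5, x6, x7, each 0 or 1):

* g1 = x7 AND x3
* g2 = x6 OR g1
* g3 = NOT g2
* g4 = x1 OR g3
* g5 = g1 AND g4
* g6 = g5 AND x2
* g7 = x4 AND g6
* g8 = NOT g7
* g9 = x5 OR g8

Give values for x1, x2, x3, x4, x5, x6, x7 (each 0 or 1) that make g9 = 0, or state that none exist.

g9 = x5 OR g8 must be 0, so both x5 = 0 and g8 = 0.
Check with x1=1, x2=1, x3=1, x4=1, x5=0, x6=0, x7=1:
g1 = x7 AND x3 = 1 AND 1 = 1
g2 = x6 OR g1 = 0 OR 1 = 1
g3 = NOT g2 = NOT 1 = 0
g4 = x1 OR g3 = 1 OR 0 = 1
g5 = g1 AND g4 = 1 AND 1 = 1
g6 = g5 AND x2 = 1 AND 1 = 1
g7 = x4 AND g6 = 1 AND 1 = 1
g8 = NOT g7 = NOT 1 = 0
g9 = x5 OR g8 = 0 OR 0 = 0
So g9 = 0 as required.

x1=1, x2=1, x3=1, x4=1, x5=0, x6=0, x7=1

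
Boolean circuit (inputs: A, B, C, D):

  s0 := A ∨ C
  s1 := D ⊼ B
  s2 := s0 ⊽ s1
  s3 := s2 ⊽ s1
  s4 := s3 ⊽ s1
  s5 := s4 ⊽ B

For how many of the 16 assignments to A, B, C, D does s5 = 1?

s5 = s4 ⊽ B must be 1, so both s4 = 0 and B = 0.
s4 = s3 ⊽ s1 must be 0, so at least one of s3, s1 is 1.
Enumerating the 16 input combinations, 8 give s5 = 1 and 8 give s5 = 0.

8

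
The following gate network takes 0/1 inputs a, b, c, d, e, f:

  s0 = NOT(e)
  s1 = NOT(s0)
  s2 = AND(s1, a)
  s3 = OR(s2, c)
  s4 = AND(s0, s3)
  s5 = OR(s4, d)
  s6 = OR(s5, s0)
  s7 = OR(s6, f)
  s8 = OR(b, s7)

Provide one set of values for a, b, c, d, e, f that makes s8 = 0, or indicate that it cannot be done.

s8 = OR(b, s7) must be 0, so both b = 0 and s7 = 0.
Check with a=1, b=0, c=1, d=0, e=1, f=0:
s0 = NOT(e) = NOT 1 = 0
s1 = NOT(s0) = NOT 0 = 1
s2 = AND(s1, a) = AND(1, 1) = 1
s3 = OR(s2, c) = OR(1, 1) = 1
s4 = AND(s0, s3) = AND(0, 1) = 0
s5 = OR(s4, d) = OR(0, 0) = 0
s6 = OR(s5, s0) = OR(0, 0) = 0
s7 = OR(s6, f) = OR(0, 0) = 0
s8 = OR(b, s7) = OR(0, 0) = 0
So s8 = 0 as required.

a=1, b=0, c=1, d=0, e=1, f=0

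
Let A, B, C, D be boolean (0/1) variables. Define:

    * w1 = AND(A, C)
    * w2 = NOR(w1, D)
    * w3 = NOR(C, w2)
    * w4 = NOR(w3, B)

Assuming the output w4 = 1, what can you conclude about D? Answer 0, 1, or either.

Both values of D occur among assignments with w4 = 1:
  D=0: A=0, B=0, C=0, D=0
  D=1: A=0, B=0, C=1, D=1

either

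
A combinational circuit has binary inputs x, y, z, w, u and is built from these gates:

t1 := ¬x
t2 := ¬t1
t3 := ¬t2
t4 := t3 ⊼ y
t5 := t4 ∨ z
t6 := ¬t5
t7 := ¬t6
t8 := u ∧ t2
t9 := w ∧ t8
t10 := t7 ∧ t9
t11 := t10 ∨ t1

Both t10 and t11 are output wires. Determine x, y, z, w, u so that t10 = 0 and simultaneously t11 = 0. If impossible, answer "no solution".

Check with x=1 y=0 z=1 w=0 u=1:
t1 = ¬x = ¬1 = 0
t2 = ¬t1 = ¬0 = 1
t3 = ¬t2 = ¬1 = 0
t4 = t3 ⊼ y = 0 ⊼ 0 = 1
t5 = t4 ∨ z = 1 ∨ 1 = 1
t6 = ¬t5 = ¬1 = 0
t7 = ¬t6 = ¬0 = 1
t8 = u ∧ t2 = 1 ∧ 1 = 1
t9 = w ∧ t8 = 0 ∧ 1 = 0
t10 = t7 ∧ t9 = 1 ∧ 0 = 0
t11 = t10 ∨ t1 = 0 ∨ 0 = 0
So t10 = 0 and t11 = 0.

x=1 y=0 z=1 w=0 u=1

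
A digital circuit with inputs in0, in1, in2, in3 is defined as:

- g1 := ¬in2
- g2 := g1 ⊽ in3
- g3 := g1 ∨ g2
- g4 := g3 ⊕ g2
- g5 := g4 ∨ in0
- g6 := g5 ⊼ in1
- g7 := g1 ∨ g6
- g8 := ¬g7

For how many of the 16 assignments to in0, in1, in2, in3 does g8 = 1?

2

g8 = ¬g7 must be 1, so g7 = 0.
g7 = g1 ∨ g6 must be 0, so both g1 = 0 and g6 = 0.
g1 = ¬in2 must be 0, so in2 = 1.
Satisfying assignments:
  in0=1, in1=1, in2=1, in3=0
  in0=1, in1=1, in2=1, in3=1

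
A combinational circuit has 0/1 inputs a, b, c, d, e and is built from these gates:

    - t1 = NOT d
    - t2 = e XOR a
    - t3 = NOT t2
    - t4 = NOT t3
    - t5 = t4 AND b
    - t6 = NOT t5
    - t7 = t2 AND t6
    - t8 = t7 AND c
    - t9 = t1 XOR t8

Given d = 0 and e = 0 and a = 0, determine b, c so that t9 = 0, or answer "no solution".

With d = 0 and e = 0 and a = 0 fixed, none of the 4 settings of b, c give t9 = 0.
For example, with b=0, c=1:
t1 = NOT d = NOT 0 = 1
t2 = e XOR a = 0 XOR 0 = 0
t3 = NOT t2 = NOT 0 = 1
t4 = NOT t3 = NOT 1 = 0
t5 = t4 AND b = 0 AND 0 = 0
t6 = NOT t5 = NOT 0 = 1
t7 = t2 AND t6 = 0 AND 1 = 0
t8 = t7 AND c = 0 AND 1 = 0
t9 = t1 XOR t8 = 1 XOR 0 = 1
giving t9 = 1 ≠ 0.

no solution exists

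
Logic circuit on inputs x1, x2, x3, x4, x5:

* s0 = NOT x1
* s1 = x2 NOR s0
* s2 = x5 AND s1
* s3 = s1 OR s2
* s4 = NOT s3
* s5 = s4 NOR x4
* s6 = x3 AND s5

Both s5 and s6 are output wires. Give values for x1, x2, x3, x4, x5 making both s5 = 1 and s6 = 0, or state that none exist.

x1=1, x2=0, x3=0, x4=0, x5=1

Check with x1=1, x2=0, x3=0, x4=0, x5=1:
s0 = NOT x1 = NOT 1 = 0
s1 = x2 NOR s0 = 0 NOR 0 = 1
s2 = x5 AND s1 = 1 AND 1 = 1
s3 = s1 OR s2 = 1 OR 1 = 1
s4 = NOT s3 = NOT 1 = 0
s5 = s4 NOR x4 = 0 NOR 0 = 1
s6 = x3 AND s5 = 0 AND 1 = 0
So s5 = 1 and s6 = 0.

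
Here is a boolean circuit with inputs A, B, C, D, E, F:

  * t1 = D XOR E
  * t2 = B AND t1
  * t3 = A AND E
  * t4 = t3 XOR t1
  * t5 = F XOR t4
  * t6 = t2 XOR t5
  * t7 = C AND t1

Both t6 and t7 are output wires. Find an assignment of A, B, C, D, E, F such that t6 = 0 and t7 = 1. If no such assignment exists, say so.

A=1, B=1, C=1, D=0, E=1, F=1

Check with A=1, B=1, C=1, D=0, E=1, F=1:
t1 = D XOR E = 0 XOR 1 = 1
t2 = B AND t1 = 1 AND 1 = 1
t3 = A AND E = 1 AND 1 = 1
t4 = t3 XOR t1 = 1 XOR 1 = 0
t5 = F XOR t4 = 1 XOR 0 = 1
t6 = t2 XOR t5 = 1 XOR 1 = 0
t7 = C AND t1 = 1 AND 1 = 1
So t6 = 0 and t7 = 1.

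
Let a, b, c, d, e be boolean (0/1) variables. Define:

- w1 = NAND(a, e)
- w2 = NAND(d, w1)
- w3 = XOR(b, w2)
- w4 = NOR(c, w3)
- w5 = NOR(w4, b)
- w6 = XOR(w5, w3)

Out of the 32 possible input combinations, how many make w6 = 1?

9

w6 = XOR(w5, w3) must be 1, so w5 and w3 differ.
Enumerating the 32 input combinations, 9 give w6 = 1 and 23 give w6 = 0.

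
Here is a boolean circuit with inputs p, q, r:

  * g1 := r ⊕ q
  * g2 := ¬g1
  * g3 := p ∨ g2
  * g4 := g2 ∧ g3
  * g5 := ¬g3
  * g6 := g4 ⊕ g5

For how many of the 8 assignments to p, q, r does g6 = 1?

g6 = g4 ⊕ g5 must be 1, so g4 and g5 differ.
Enumerating the 8 input combinations, 6 give g6 = 1 and 2 give g6 = 0.

6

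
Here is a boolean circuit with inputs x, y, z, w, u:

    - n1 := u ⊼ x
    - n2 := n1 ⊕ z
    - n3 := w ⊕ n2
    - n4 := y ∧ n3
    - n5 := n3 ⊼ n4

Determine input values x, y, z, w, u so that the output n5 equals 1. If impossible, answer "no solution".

n5 = n3 ⊼ n4 must be 1, so at least one of n3, n4 is 0.
Check with x=1, y=0, z=1, w=0, u=1:
n1 = u ⊼ x = 1 ⊼ 1 = 0
n2 = n1 ⊕ z = 0 ⊕ 1 = 1
n3 = w ⊕ n2 = 0 ⊕ 1 = 1
n4 = y ∧ n3 = 0 ∧ 1 = 0
n5 = n3 ⊼ n4 = 1 ⊼ 0 = 1
So n5 = 1 as required.

x=1, y=0, z=1, w=0, u=1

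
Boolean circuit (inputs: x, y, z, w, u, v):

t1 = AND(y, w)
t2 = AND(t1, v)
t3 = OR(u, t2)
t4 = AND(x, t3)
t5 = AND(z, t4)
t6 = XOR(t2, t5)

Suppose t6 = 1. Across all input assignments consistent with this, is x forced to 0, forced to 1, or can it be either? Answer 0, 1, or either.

either

Both values of x occur among assignments with t6 = 1:
  x=0: x=0, y=1, z=0, w=1, u=0, v=1
  x=1: x=1, y=0, z=1, w=0, u=1, v=0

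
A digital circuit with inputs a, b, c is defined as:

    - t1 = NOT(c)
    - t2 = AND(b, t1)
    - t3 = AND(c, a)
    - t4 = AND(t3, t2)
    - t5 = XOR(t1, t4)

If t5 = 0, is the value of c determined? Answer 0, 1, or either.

t5 = XOR(t1, t4) must be 0, so t1 and t4 are equal.
Every assignment with t5 = 0 has c = 1; there are 4 such assignment(s).
  a=0, b=0, c=1
  a=0, b=1, c=1
  a=1, b=0, c=1
  a=1, b=1, c=1

1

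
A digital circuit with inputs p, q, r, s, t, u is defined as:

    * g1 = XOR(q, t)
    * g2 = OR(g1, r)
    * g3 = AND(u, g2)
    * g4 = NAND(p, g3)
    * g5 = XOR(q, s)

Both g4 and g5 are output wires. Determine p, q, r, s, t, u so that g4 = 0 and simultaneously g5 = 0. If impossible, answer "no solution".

Check with p=1, q=0, r=0, s=0, t=1, u=1:
g1 = XOR(q, t) = XOR(0, 1) = 1
g2 = OR(g1, r) = OR(1, 0) = 1
g3 = AND(u, g2) = AND(1, 1) = 1
g4 = NAND(p, g3) = NAND(1, 1) = 0
g5 = XOR(q, s) = XOR(0, 0) = 0
So g4 = 0 and g5 = 0.

p=1, q=0, r=0, s=0, t=1, u=1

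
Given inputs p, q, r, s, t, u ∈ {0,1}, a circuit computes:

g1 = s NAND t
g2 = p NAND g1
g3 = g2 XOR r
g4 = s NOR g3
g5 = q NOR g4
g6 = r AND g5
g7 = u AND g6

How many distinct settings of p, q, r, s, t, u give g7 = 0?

g7 = u AND g6 must be 0, so at least one of u, g6 is 0.
Enumerating the 64 input combinations, 58 give g7 = 0 and 6 give g7 = 1.

58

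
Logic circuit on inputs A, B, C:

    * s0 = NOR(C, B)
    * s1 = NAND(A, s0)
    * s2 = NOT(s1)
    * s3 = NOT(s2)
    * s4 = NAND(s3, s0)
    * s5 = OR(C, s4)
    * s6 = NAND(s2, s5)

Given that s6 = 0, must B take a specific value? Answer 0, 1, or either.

0

s6 = NAND(s2, s5) must be 0, so both s2 = 1 and s5 = 1.
Every assignment with s6 = 0 has B = 0; there are 1 such assignment(s).
  A=1, B=0, C=0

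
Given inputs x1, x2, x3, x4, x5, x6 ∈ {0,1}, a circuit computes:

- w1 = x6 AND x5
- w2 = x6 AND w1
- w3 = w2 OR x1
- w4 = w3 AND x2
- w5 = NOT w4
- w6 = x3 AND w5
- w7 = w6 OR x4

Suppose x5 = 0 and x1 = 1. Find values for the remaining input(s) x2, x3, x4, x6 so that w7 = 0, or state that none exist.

w7 = w6 OR x4 must be 0, so both w6 = 0 and x4 = 0.
Check with x5 = 0 and x1 = 1 and x2=0, x3=0, x4=0, x6=1:
w1 = x6 AND x5 = 1 AND 0 = 0
w2 = x6 AND w1 = 1 AND 0 = 0
w3 = w2 OR x1 = 0 OR 1 = 1
w4 = w3 AND x2 = 1 AND 0 = 0
w5 = NOT w4 = NOT 0 = 1
w6 = x3 AND w5 = 0 AND 1 = 0
w7 = w6 OR x4 = 0 OR 0 = 0
So w7 = 0.

x2=0, x3=0, x4=0, x6=1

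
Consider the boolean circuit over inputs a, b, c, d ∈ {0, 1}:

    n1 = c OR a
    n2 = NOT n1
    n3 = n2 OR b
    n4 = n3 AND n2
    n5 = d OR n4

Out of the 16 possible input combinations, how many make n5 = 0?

n5 = d OR n4 must be 0, so both d = 0 and n4 = 0.
n4 = n3 AND n2 must be 0, so at least one of n3, n2 is 0.
Satisfying assignments:
  a=0, b=0, c=1, d=0
  a=0, b=1, c=1, d=0
  a=1, b=0, c=0, d=0
  a=1, b=0, c=1, d=0
  a=1, b=1, c=0, d=0
  a=1, b=1, c=1, d=0

6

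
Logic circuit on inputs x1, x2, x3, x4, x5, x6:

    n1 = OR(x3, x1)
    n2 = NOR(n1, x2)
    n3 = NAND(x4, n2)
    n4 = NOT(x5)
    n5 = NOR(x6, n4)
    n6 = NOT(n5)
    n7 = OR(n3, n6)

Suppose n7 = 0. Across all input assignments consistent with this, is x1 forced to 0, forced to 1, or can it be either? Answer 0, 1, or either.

0

n7 = OR(n3, n6) must be 0, so both n3 = 0 and n6 = 0.
n3 = NAND(x4, n2) must be 0, so both x4 = 1 and n2 = 1.
n6 = NOT(n5) must be 0, so n5 = 1.
Every assignment with n7 = 0 has x1 = 0; there are 1 such assignment(s).
  x1=0, x2=0, x3=0, x4=1, x5=1, x6=0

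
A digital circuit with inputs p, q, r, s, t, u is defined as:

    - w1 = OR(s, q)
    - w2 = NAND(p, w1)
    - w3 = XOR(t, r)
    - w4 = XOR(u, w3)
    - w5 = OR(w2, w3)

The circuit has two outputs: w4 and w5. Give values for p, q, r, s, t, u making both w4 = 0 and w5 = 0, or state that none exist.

Check with p=1, q=1, r=1, s=0, t=1, u=0:
w1 = OR(s, q) = OR(0, 1) = 1
w2 = NAND(p, w1) = NAND(1, 1) = 0
w3 = XOR(t, r) = XOR(1, 1) = 0
w4 = XOR(u, w3) = XOR(0, 0) = 0
w5 = OR(w2, w3) = OR(0, 0) = 0
So w4 = 0 and w5 = 0.

p=1, q=1, r=1, s=0, t=1, u=0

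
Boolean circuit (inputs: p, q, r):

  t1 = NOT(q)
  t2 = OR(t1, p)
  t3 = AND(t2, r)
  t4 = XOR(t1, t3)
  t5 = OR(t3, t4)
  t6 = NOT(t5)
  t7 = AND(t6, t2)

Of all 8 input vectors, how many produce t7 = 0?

t7 = AND(t6, t2) must be 0, so at least one of t6, t2 is 0.
Enumerating the 8 input combinations, 7 give t7 = 0 and 1 give t7 = 1.

7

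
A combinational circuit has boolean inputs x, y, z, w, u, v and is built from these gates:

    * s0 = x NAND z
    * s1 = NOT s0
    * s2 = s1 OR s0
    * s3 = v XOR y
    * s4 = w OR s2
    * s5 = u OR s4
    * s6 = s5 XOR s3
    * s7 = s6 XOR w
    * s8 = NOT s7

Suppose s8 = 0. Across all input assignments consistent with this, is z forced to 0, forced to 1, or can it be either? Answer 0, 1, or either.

either

Both values of z occur among assignments with s8 = 0:
  z=0: x=0, y=0, z=0, w=0, u=0, v=0
  z=1: x=0, y=0, z=1, w=0, u=0, v=0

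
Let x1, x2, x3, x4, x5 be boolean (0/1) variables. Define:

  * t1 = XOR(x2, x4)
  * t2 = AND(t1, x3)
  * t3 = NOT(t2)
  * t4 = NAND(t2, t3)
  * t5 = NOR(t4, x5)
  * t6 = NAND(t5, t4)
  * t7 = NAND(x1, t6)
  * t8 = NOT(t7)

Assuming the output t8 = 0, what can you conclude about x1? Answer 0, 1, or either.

t8 = NOT(t7) must be 0, so t7 = 1.
Every assignment with t8 = 0 has x1 = 0; there are 16 such assignment(s).

0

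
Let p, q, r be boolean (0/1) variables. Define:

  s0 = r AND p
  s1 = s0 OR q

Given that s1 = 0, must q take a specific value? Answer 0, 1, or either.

s1 = s0 OR q must be 0, so both s0 = 0 and q = 0.
s0 = r AND p must be 0, so at least one of r, p is 0.
Every assignment with s1 = 0 has q = 0; there are 3 such assignment(s).
  p=0, q=0, r=0
  p=0, q=0, r=1
  p=1, q=0, r=0

0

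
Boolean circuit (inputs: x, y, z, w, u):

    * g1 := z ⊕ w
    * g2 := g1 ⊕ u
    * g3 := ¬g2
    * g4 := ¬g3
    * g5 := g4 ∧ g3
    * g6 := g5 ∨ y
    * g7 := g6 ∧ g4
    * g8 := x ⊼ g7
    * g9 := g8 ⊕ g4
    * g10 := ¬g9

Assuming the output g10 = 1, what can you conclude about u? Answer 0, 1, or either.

either

Both values of u occur among assignments with g10 = 1:
  u=0: x=0, y=0, z=0, w=1, u=0
  u=1: x=0, y=0, z=0, w=0, u=1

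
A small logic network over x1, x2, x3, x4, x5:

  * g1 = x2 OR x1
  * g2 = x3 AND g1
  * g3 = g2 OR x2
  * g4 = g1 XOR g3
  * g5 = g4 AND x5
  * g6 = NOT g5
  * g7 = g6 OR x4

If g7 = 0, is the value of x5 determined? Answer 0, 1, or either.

g7 = g6 OR x4 must be 0, so both g6 = 0 and x4 = 0.
g6 = NOT g5 must be 0, so g5 = 1.
g5 = g4 AND x5 must be 1, so both g4 = 1 and x5 = 1.
Every assignment with g7 = 0 has x5 = 1; there are 1 such assignment(s).
  x1=1, x2=0, x3=0, x4=0, x5=1

1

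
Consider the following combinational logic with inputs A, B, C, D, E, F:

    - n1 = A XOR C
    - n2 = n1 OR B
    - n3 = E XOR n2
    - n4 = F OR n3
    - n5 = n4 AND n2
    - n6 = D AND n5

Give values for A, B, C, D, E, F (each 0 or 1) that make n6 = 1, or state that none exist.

A=1, B=0, C=0, D=1, E=0, F=1

Check with A=1, B=0, C=0, D=1, E=0, F=1:
n1 = A XOR C = 1 XOR 0 = 1
n2 = n1 OR B = 1 OR 0 = 1
n3 = E XOR n2 = 0 XOR 1 = 1
n4 = F OR n3 = 1 OR 1 = 1
n5 = n4 AND n2 = 1 AND 1 = 1
n6 = D AND n5 = 1 AND 1 = 1
So n6 = 1 as required.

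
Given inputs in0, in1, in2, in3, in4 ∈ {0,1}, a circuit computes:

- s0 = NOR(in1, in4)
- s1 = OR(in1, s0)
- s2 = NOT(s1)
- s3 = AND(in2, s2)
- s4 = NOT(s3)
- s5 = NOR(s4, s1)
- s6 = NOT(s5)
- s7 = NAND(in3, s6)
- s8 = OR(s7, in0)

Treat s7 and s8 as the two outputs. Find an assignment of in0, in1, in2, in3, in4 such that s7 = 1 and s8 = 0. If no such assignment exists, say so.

no solution exists

Across all 32 input combinations, none give both s7 = 1 and s8 = 0.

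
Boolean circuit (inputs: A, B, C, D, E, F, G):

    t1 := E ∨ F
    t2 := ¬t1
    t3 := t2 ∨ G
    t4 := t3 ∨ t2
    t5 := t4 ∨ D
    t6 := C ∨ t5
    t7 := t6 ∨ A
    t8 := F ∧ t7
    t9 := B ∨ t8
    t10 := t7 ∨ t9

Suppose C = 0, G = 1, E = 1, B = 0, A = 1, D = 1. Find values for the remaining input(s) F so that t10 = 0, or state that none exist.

no solution exists

With C = 0, G = 1, E = 1, B = 0, A = 1, D = 1 fixed, none of the 2 settings of F give t10 = 0.
For example, with F=1:
t1 = E ∨ F = 1 ∨ 1 = 1
t2 = ¬t1 = ¬1 = 0
t3 = t2 ∨ G = 0 ∨ 1 = 1
t4 = t3 ∨ t2 = 1 ∨ 0 = 1
t5 = t4 ∨ D = 1 ∨ 1 = 1
t6 = C ∨ t5 = 0 ∨ 1 = 1
t7 = t6 ∨ A = 1 ∨ 1 = 1
t8 = F ∧ t7 = 1 ∧ 1 = 1
t9 = B ∨ t8 = 0 ∨ 1 = 1
t10 = t7 ∨ t9 = 1 ∨ 1 = 1
giving t10 = 1 ≠ 0.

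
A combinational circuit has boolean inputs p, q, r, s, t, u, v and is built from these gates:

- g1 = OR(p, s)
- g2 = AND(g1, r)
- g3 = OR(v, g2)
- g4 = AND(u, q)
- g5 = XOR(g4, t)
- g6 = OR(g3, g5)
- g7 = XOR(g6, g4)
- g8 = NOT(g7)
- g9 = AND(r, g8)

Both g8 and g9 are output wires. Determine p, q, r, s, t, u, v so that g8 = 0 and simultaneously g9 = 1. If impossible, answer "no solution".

Across all 128 input combinations, none give both g8 = 0 and g9 = 1.

no solution exists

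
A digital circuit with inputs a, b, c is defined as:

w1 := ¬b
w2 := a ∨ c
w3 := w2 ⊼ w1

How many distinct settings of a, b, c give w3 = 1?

w3 = w2 ⊼ w1 must be 1, so at least one of w2, w1 is 0.
Satisfying assignments:
  a=0, b=0, c=0
  a=0, b=1, c=0
  a=0, b=1, c=1
  a=1, b=1, c=0
  a=1, b=1, c=1

5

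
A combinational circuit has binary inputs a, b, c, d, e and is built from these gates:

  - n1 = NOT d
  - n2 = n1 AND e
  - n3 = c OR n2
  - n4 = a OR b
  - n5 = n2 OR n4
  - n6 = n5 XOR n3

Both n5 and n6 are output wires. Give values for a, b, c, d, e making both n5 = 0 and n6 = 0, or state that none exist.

Check with a=0, b=0, c=0, d=0, e=0:
n1 = NOT d = NOT 0 = 1
n2 = n1 AND e = 1 AND 0 = 0
n3 = c OR n2 = 0 OR 0 = 0
n4 = a OR b = 0 OR 0 = 0
n5 = n2 OR n4 = 0 OR 0 = 0
n6 = n5 XOR n3 = 0 XOR 0 = 0
So n5 = 0 and n6 = 0.

a=0, b=0, c=0, d=0, e=0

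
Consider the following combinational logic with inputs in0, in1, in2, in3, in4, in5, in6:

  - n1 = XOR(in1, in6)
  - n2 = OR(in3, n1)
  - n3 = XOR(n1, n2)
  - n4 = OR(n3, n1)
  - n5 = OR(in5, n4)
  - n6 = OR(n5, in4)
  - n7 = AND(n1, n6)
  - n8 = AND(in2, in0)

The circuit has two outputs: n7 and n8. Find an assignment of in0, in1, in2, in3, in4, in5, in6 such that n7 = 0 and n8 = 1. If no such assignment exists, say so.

Check with in0=1 in1=1 in2=1 in3=0 in4=0 in5=1 in6=1:
n1 = XOR(in1, in6) = XOR(1, 1) = 0
n2 = OR(in3, n1) = OR(0, 0) = 0
n3 = XOR(n1, n2) = XOR(0, 0) = 0
n4 = OR(n3, n1) = OR(0, 0) = 0
n5 = OR(in5, n4) = OR(1, 0) = 1
n6 = OR(n5, in4) = OR(1, 0) = 1
n7 = AND(n1, n6) = AND(0, 1) = 0
n8 = AND(in2, in0) = AND(1, 1) = 1
So n7 = 0 and n8 = 1.

in0=1 in1=1 in2=1 in3=0 in4=0 in5=1 in6=1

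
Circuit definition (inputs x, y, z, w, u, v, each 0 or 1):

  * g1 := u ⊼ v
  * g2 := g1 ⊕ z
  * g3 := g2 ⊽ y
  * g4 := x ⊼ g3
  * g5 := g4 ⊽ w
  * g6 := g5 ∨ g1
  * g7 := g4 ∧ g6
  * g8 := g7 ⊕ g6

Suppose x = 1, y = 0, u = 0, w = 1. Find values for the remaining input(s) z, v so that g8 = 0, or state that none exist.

g8 = g7 ⊕ g6 must be 0, so g7 and g6 are equal.
Check with x = 1, y = 0, u = 0, w = 1 and z=0, v=0:
g1 = u ⊼ v = 0 ⊼ 0 = 1
g2 = g1 ⊕ z = 1 ⊕ 0 = 1
g3 = g2 ⊽ y = 1 ⊽ 0 = 0
g4 = x ⊼ g3 = 1 ⊼ 0 = 1
g5 = g4 ⊽ w = 1 ⊽ 1 = 0
g6 = g5 ∨ g1 = 0 ∨ 1 = 1
g7 = g4 ∧ g6 = 1 ∧ 1 = 1
g8 = g7 ⊕ g6 = 1 ⊕ 1 = 0
So g8 = 0.

z=0, v=0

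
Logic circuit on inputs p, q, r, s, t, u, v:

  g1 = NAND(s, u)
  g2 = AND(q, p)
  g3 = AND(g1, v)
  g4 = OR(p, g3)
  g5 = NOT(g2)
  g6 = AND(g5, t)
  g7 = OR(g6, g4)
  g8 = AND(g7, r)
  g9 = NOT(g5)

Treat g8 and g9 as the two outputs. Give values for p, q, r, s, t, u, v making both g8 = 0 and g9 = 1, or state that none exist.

p=1, q=1, r=0, s=0, t=0, u=1, v=1

Check with p=1, q=1, r=0, s=0, t=0, u=1, v=1:
g1 = NAND(s, u) = NAND(0, 1) = 1
g2 = AND(q, p) = AND(1, 1) = 1
g3 = AND(g1, v) = AND(1, 1) = 1
g4 = OR(p, g3) = OR(1, 1) = 1
g5 = NOT(g2) = NOT 1 = 0
g6 = AND(g5, t) = AND(0, 0) = 0
g7 = OR(g6, g4) = OR(0, 1) = 1
g8 = AND(g7, r) = AND(1, 0) = 0
g9 = NOT(g5) = NOT 0 = 1
So g8 = 0 and g9 = 1.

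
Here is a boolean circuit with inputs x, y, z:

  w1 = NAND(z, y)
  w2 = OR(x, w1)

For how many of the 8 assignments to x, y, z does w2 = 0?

1

w2 = OR(x, w1) must be 0, so both x = 0 and w1 = 0.
w1 = NAND(z, y) must be 0, so both z = 1 and y = 1.
Enumerating the 8 input combinations, 1 give w2 = 0 and 7 give w2 = 1.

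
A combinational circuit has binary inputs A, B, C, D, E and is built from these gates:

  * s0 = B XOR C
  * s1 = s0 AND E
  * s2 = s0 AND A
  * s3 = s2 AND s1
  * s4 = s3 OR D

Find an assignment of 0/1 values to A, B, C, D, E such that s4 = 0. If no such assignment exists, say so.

Check with A=0, B=1, C=1, D=0, E=0:
s0 = B XOR C = 1 XOR 1 = 0
s1 = s0 AND E = 0 AND 0 = 0
s2 = s0 AND A = 0 AND 0 = 0
s3 = s2 AND s1 = 0 AND 0 = 0
s4 = s3 OR D = 0 OR 0 = 0
So s4 = 0 as required.

A=0, B=1, C=1, D=0, E=0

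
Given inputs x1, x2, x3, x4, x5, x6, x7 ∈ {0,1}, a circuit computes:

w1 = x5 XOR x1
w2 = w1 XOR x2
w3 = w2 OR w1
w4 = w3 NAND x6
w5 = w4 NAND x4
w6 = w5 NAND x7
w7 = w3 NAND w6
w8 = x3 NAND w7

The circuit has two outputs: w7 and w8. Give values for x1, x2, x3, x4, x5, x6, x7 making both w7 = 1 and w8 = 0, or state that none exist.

x1=0, x2=1, x3=1, x4=0, x5=0, x6=1, x7=1

Check with x1=0, x2=1, x3=1, x4=0, x5=0, x6=1, x7=1:
w1 = x5 XOR x1 = 0 XOR 0 = 0
w2 = w1 XOR x2 = 0 XOR 1 = 1
w3 = w2 OR w1 = 1 OR 0 = 1
w4 = w3 NAND x6 = 1 NAND 1 = 0
w5 = w4 NAND x4 = 0 NAND 0 = 1
w6 = w5 NAND x7 = 1 NAND 1 = 0
w7 = w3 NAND w6 = 1 NAND 0 = 1
w8 = x3 NAND w7 = 1 NAND 1 = 0
So w7 = 1 and w8 = 0.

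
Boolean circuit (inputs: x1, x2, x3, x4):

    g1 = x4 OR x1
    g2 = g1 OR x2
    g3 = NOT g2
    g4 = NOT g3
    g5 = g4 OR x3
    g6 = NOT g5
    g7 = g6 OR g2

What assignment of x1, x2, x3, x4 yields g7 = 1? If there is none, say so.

g7 = g6 OR g2 must be 1, so at least one of g6, g2 is 1.
Check with x1=1, x2=1, x3=0, x4=0:
g1 = x4 OR x1 = 0 OR 1 = 1
g2 = g1 OR x2 = 1 OR 1 = 1
g3 = NOT g2 = NOT 1 = 0
g4 = NOT g3 = NOT 0 = 1
g5 = g4 OR x3 = 1 OR 0 = 1
g6 = NOT g5 = NOT 1 = 0
g7 = g6 OR g2 = 0 OR 1 = 1
So g7 = 1 as required.

x1=1, x2=1, x3=0, x4=0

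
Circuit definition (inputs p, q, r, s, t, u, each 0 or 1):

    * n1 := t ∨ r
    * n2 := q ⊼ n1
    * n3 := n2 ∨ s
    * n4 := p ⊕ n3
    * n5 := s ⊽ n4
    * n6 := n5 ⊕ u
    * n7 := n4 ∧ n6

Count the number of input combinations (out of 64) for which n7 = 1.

n7 = n4 ∧ n6 must be 1, so both n4 = 1 and n6 = 1.
Enumerating the 64 input combinations, 16 give n7 = 1 and 48 give n7 = 0.

16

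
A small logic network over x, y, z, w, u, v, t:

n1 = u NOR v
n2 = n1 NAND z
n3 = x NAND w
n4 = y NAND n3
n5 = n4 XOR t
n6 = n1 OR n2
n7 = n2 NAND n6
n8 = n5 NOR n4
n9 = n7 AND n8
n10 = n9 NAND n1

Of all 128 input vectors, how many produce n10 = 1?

125

n10 = n9 NAND n1 must be 1, so at least one of n9, n1 is 0.
Enumerating the 128 input combinations, 125 give n10 = 1 and 3 give n10 = 0.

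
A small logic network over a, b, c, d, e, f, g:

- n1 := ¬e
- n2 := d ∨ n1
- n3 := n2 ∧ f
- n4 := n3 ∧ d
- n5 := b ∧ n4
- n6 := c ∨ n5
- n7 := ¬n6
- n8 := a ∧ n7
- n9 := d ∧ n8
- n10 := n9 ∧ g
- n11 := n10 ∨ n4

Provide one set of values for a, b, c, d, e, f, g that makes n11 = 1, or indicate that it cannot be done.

n11 = n10 ∨ n4 must be 1, so at least one of n10, n4 is 1.
Check with a=1 b=1 c=0 d=1 e=1 f=0 g=1:
n1 = ¬e = ¬1 = 0
n2 = d ∨ n1 = 1 ∨ 0 = 1
n3 = n2 ∧ f = 1 ∧ 0 = 0
n4 = n3 ∧ d = 0 ∧ 1 = 0
n5 = b ∧ n4 = 1 ∧ 0 = 0
n6 = c ∨ n5 = 0 ∨ 0 = 0
n7 = ¬n6 = ¬0 = 1
n8 = a ∧ n7 = 1 ∧ 1 = 1
n9 = d ∧ n8 = 1 ∧ 1 = 1
n10 = n9 ∧ g = 1 ∧ 1 = 1
n11 = n10 ∨ n4 = 1 ∨ 0 = 1
So n11 = 1 as required.

a=1 b=1 c=0 d=1 e=1 f=0 g=1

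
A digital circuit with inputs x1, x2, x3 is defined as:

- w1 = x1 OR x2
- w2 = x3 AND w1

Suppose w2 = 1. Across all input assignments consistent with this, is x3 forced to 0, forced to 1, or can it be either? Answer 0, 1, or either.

1

w2 = x3 AND w1 must be 1, so both x3 = 1 and w1 = 1.
Every assignment with w2 = 1 has x3 = 1; there are 3 such assignment(s).
  x1=0, x2=1, x3=1
  x1=1, x2=0, x3=1
  x1=1, x2=1, x3=1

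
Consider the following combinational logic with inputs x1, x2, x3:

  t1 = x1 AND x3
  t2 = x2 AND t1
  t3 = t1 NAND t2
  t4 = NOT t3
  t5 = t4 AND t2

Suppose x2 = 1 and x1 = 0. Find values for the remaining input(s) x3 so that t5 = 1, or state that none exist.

no solution exists

With x2 = 1 and x1 = 0 fixed, none of the 2 settings of x3 give t5 = 1.
For example, with x3=1:
t1 = x1 AND x3 = 0 AND 1 = 0
t2 = x2 AND t1 = 1 AND 0 = 0
t3 = t1 NAND t2 = 0 NAND 0 = 1
t4 = NOT t3 = NOT 1 = 0
t5 = t4 AND t2 = 0 AND 0 = 0
giving t5 = 0 ≠ 1.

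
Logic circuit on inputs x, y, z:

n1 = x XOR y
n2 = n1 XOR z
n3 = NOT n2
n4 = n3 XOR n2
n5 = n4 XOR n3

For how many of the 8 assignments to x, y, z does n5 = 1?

n5 = n4 XOR n3 must be 1, so n4 and n3 differ.
Enumerating the 8 input combinations, 4 give n5 = 1 and 4 give n5 = 0.

4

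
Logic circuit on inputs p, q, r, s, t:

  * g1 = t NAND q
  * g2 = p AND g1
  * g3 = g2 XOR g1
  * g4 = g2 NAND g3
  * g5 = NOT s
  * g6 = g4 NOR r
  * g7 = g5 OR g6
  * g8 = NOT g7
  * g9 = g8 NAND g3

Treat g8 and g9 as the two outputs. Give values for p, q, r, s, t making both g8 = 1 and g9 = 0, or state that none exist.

Check with p=0, q=0, r=1, s=1, t=0:
g1 = t NAND q = 0 NAND 0 = 1
g2 = p AND g1 = 0 AND 1 = 0
g3 = g2 XOR g1 = 0 XOR 1 = 1
g4 = g2 NAND g3 = 0 NAND 1 = 1
g5 = NOT s = NOT 1 = 0
g6 = g4 NOR r = 1 NOR 1 = 0
g7 = g5 OR g6 = 0 OR 0 = 0
g8 = NOT g7 = NOT 0 = 1
g9 = g8 NAND g3 = 1 NAND 1 = 0
So g8 = 1 and g9 = 0.

p=0, q=0, r=1, s=1, t=0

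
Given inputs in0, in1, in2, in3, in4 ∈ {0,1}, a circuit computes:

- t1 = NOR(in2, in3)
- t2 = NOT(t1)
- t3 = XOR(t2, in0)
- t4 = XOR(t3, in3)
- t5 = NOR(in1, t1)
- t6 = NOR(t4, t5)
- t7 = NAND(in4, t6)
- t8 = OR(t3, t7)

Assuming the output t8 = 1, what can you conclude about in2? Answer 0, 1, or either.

either

Both values of in2 occur among assignments with t8 = 1:
  in2=0: in0=0, in1=0, in2=0, in3=0, in4=0
  in2=1: in0=0, in1=0, in2=1, in3=0, in4=0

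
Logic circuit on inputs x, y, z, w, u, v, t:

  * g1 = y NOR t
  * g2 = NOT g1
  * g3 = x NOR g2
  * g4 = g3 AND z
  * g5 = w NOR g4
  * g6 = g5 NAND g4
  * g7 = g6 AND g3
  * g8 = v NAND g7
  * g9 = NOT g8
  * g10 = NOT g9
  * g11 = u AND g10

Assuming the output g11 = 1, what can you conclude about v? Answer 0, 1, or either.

Both values of v occur among assignments with g11 = 1:
  v=0: x=0, y=0, z=0, w=0, u=1, v=0, t=0
  v=1: x=0, y=0, z=0, w=0, u=1, v=1, t=1

either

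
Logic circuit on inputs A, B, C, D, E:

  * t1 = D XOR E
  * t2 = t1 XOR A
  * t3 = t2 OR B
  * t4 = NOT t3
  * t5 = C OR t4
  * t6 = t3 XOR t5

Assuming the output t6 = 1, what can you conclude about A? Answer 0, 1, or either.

Both values of A occur among assignments with t6 = 1:
  A=0: A=0, B=0, C=0, D=0, E=0
  A=1: A=1, B=0, C=0, D=0, E=0

either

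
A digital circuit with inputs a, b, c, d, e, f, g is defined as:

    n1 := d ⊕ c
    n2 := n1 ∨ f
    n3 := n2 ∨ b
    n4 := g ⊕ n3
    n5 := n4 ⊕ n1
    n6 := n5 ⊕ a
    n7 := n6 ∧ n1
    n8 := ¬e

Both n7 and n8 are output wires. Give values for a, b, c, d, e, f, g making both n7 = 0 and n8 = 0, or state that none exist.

Check with a=0, b=0, c=0, d=1, e=1, f=0, g=0:
n1 = d ⊕ c = 1 ⊕ 0 = 1
n2 = n1 ∨ f = 1 ∨ 0 = 1
n3 = n2 ∨ b = 1 ∨ 0 = 1
n4 = g ⊕ n3 = 0 ⊕ 1 = 1
n5 = n4 ⊕ n1 = 1 ⊕ 1 = 0
n6 = n5 ⊕ a = 0 ⊕ 0 = 0
n7 = n6 ∧ n1 = 0 ∧ 1 = 0
n8 = ¬e = ¬1 = 0
So n7 = 0 and n8 = 0.

a=0, b=0, c=0, d=1, e=1, f=0, g=0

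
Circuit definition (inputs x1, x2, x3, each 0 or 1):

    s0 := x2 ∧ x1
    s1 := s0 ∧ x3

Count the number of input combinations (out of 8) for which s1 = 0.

s1 = s0 ∧ x3 must be 0, so at least one of s0, x3 is 0.
Enumerating the 8 input combinations, 7 give s1 = 0 and 1 give s1 = 1.

7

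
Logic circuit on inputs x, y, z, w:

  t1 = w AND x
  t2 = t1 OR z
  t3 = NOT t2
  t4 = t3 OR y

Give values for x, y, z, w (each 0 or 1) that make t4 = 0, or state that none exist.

t4 = t3 OR y must be 0, so both t3 = 0 and y = 0.
Check with x=1, y=0, z=1, w=1:
t1 = w AND x = 1 AND 1 = 1
t2 = t1 OR z = 1 OR 1 = 1
t3 = NOT t2 = NOT 1 = 0
t4 = t3 OR y = 0 OR 0 = 0
So t4 = 0 as required.

x=1, y=0, z=1, w=1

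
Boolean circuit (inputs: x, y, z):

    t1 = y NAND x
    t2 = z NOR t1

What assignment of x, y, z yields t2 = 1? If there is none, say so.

x=1, y=1, z=0

t2 = z NOR t1 must be 1, so both z = 0 and t1 = 0.
t1 = y NAND x must be 0, so both y = 1 and x = 1.
Check with x=1, y=1, z=0:
t1 = y NAND x = 1 NAND 1 = 0
t2 = z NOR t1 = 0 NOR 0 = 1
So t2 = 1 as required.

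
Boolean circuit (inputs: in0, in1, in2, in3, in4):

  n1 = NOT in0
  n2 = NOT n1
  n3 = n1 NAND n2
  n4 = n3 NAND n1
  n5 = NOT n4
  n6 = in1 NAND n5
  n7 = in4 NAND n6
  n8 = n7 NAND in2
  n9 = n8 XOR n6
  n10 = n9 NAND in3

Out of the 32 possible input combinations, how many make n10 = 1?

27

n10 = n9 NAND in3 must be 1, so at least one of n9, in3 is 0.
Enumerating the 32 input combinations, 27 give n10 = 1 and 5 give n10 = 0.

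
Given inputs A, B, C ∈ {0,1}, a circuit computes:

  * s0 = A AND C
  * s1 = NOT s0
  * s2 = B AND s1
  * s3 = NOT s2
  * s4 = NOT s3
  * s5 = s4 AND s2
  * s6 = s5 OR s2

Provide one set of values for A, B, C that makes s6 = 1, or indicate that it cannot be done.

A=1, B=1, C=0

Check with A=1, B=1, C=0:
s0 = A AND C = 1 AND 0 = 0
s1 = NOT s0 = NOT 0 = 1
s2 = B AND s1 = 1 AND 1 = 1
s3 = NOT s2 = NOT 1 = 0
s4 = NOT s3 = NOT 0 = 1
s5 = s4 AND s2 = 1 AND 1 = 1
s6 = s5 OR s2 = 1 OR 1 = 1
So s6 = 1 as required.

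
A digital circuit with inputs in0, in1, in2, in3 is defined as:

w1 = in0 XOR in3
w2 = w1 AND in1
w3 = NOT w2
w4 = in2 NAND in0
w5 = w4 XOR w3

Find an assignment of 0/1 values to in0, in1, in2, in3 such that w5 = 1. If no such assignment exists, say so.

in0=0, in1=1, in2=1, in3=1

Check with in0=0, in1=1, in2=1, in3=1:
w1 = in0 XOR in3 = 0 XOR 1 = 1
w2 = w1 AND in1 = 1 AND 1 = 1
w3 = NOT w2 = NOT 1 = 0
w4 = in2 NAND in0 = 1 NAND 0 = 1
w5 = w4 XOR w3 = 1 XOR 0 = 1
So w5 = 1 as required.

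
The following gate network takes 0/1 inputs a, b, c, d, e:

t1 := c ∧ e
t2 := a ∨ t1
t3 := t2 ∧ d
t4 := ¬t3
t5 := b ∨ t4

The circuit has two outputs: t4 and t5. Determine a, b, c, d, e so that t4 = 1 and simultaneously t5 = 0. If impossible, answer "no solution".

Across all 32 input combinations, none give both t4 = 1 and t5 = 0.

no solution exists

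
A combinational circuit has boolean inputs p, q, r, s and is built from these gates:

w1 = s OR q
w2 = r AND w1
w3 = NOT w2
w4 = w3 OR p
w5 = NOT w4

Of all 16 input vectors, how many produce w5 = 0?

w5 = NOT w4 must be 0, so w4 = 1.
w4 = w3 OR p must be 1, so at least one of w3, p is 1.
Enumerating the 16 input combinations, 13 give w5 = 0 and 3 give w5 = 1.

13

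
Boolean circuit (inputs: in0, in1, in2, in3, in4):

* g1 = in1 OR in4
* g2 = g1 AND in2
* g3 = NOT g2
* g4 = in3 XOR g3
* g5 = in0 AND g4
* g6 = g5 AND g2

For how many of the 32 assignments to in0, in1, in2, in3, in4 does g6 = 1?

3

g6 = g5 AND g2 must be 1, so both g5 = 1 and g2 = 1.
Satisfying assignments:
  in0=1, in1=0, in2=1, in3=1, in4=1
  in0=1, in1=1, in2=1, in3=1, in4=0
  in0=1, in1=1, in2=1, in3=1, in4=1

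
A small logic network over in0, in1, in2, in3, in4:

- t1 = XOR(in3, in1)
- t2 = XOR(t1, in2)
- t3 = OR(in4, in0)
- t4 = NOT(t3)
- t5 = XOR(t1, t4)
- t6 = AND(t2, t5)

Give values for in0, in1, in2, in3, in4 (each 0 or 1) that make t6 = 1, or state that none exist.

t6 = AND(t2, t5) must be 1, so both t2 = 1 and t5 = 1.
t2 = XOR(t1, in2) must be 1, so t1 and in2 differ.
Check with in0=0, in1=0, in2=0, in3=1, in4=1:
t1 = XOR(in3, in1) = XOR(1, 0) = 1
t2 = XOR(t1, in2) = XOR(1, 0) = 1
t3 = OR(in4, in0) = OR(1, 0) = 1
t4 = NOT(t3) = NOT 1 = 0
t5 = XOR(t1, t4) = XOR(1, 0) = 1
t6 = AND(t2, t5) = AND(1, 1) = 1
So t6 = 1 as required.

in0=0, in1=0, in2=0, in3=1, in4=1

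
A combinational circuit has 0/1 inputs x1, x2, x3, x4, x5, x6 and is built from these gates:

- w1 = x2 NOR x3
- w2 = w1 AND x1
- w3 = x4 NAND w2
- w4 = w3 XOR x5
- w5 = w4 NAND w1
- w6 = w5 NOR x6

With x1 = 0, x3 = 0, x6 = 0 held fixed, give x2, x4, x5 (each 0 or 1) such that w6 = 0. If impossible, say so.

Check with x1 = 0, x3 = 0, x6 = 0 and x2=1, x4=1, x5=1:
w1 = x2 NOR x3 = 1 NOR 0 = 0
w2 = w1 AND x1 = 0 AND 0 = 0
w3 = x4 NAND w2 = 1 NAND 0 = 1
w4 = w3 XOR x5 = 1 XOR 1 = 0
w5 = w4 NAND w1 = 0 NAND 0 = 1
w6 = w5 NOR x6 = 1 NOR 0 = 0
So w6 = 0.

x2=1, x4=1, x5=1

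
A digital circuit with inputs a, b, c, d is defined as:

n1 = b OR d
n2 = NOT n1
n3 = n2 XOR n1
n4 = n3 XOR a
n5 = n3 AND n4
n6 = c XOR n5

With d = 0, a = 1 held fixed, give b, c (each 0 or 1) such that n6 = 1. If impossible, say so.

b=0, c=1

n6 = c XOR n5 must be 1, so c and n5 differ.
Check with d = 0, a = 1 and b=0, c=1:
n1 = b OR d = 0 OR 0 = 0
n2 = NOT n1 = NOT 0 = 1
n3 = n2 XOR n1 = 1 XOR 0 = 1
n4 = n3 XOR a = 1 XOR 1 = 0
n5 = n3 AND n4 = 1 AND 0 = 0
n6 = c XOR n5 = 1 XOR 0 = 1
So n6 = 1.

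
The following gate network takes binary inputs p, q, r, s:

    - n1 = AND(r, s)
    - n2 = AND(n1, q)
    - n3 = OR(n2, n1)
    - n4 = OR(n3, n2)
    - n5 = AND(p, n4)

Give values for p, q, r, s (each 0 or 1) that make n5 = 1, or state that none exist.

n5 = AND(p, n4) must be 1, so both p = 1 and n4 = 1.
n4 = OR(n3, n2) must be 1, so at least one of n3, n2 is 1.
Check with p=1, q=0, r=1, s=1:
n1 = AND(r, s) = AND(1, 1) = 1
n2 = AND(n1, q) = AND(1, 0) = 0
n3 = OR(n2, n1) = OR(0, 1) = 1
n4 = OR(n3, n2) = OR(1, 0) = 1
n5 = AND(p, n4) = AND(1, 1) = 1
So n5 = 1 as required.

p=1, q=0, r=1, s=1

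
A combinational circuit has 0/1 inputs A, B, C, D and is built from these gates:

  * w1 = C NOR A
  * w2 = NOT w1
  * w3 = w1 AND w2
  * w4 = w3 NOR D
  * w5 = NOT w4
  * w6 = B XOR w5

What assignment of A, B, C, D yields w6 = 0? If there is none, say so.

A=0, B=1, C=1, D=1

w6 = B XOR w5 must be 0, so B and w5 are equal.
Check with A=0, B=1, C=1, D=1:
w1 = C NOR A = 1 NOR 0 = 0
w2 = NOT w1 = NOT 0 = 1
w3 = w1 AND w2 = 0 AND 1 = 0
w4 = w3 NOR D = 0 NOR 1 = 0
w5 = NOT w4 = NOT 0 = 1
w6 = B XOR w5 = 1 XOR 1 = 0
So w6 = 0 as required.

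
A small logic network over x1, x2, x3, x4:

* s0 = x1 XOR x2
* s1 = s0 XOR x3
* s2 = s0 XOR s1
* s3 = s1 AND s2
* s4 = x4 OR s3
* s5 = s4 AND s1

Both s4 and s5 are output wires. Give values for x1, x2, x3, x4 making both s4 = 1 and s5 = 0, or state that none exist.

Check with x1=1, x2=0, x3=1, x4=1:
s0 = x1 XOR x2 = 1 XOR 0 = 1
s1 = s0 XOR x3 = 1 XOR 1 = 0
s2 = s0 XOR s1 = 1 XOR 0 = 1
s3 = s1 AND s2 = 0 AND 1 = 0
s4 = x4 OR s3 = 1 OR 0 = 1
s5 = s4 AND s1 = 1 AND 0 = 0
So s4 = 1 and s5 = 0.

x1=1, x2=0, x3=1, x4=1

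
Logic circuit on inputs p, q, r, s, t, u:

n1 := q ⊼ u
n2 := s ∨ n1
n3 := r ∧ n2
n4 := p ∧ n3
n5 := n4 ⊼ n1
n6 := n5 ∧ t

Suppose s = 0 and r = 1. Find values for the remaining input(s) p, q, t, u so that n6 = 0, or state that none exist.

Check with s = 0 and r = 1 and p=0, q=1, t=0, u=0:
n1 = q ⊼ u = 1 ⊼ 0 = 1
n2 = s ∨ n1 = 0 ∨ 1 = 1
n3 = r ∧ n2 = 1 ∧ 1 = 1
n4 = p ∧ n3 = 0 ∧ 1 = 0
n5 = n4 ⊼ n1 = 0 ⊼ 1 = 1
n6 = n5 ∧ t = 1 ∧ 0 = 0
So n6 = 0.

p=0, q=1, t=0, u=0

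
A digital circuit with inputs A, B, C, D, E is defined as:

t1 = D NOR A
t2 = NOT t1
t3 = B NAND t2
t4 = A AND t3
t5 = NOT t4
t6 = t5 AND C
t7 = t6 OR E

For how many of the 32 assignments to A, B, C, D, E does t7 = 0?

10

t7 = t6 OR E must be 0, so both t6 = 0 and E = 0.
t6 = t5 AND C must be 0, so at least one of t5, C is 0.
Enumerating the 32 input combinations, 10 give t7 = 0 and 22 give t7 = 1.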